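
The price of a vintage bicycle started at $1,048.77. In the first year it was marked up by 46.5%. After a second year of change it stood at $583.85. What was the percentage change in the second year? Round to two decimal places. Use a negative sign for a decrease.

After the first year: $1,048.77 × 1.465 = $1536.44805.
Second-year multiplier: $583.85 ÷ $1536.44805 ≈ 0.38.
That is a change of -62.00%.

-62.00%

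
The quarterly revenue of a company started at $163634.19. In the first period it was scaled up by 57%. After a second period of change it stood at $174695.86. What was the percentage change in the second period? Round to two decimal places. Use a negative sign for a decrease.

After the first period: $163634.19 × 1.57 = $256905.6783.
Second-period multiplier: $174695.86 ÷ $256905.6783 ≈ 0.68.
That is a change of -32.00%.

-32.00%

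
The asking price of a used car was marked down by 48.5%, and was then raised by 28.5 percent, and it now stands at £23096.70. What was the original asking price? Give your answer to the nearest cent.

£34901.14

The overall multiplier applied was 0.515 × 1.285 = 0.661775.
So the original asking price was £23096.70 ÷ 0.661775 ≈ £34901.14.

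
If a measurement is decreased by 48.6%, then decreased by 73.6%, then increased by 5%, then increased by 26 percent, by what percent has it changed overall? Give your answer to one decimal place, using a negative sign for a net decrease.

-82.0%

A 48.6% decrease multiplies by 0.514.
Then a 73.6% decrease: 0.514 × 0.264 = 0.135696.
Then a 5% increase: 0.135696 × 1.05 = 0.1424808.
Then a 26% increase: 0.1424808 × 1.26 = 0.179525808.
Overall factor 0.179525808, i.e. -82.0%.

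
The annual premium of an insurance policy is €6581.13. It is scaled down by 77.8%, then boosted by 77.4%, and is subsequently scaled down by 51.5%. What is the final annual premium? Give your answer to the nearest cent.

After the 77.8% decrease: €6581.13 × 0.222 = €1461.01086.
Apply the 77.4% increase: €1461.01086 × 1.774 = €2591.83326564.
51.5% decrease: €2591.83326564 × 0.485 = €1257.0391338354 ≈ €1257.04.

€1257.04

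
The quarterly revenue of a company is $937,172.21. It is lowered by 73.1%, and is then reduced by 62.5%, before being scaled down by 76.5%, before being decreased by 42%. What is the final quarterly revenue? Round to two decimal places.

73.1% decrease: $937,172.21 × 0.269 = $252099.32449.
62.5% decrease: $252099.32449 × 0.375 = $94537.24668375.
After the 76.5% decrease: $94537.24668375 × 0.235 = $22216.25297068125.
After the 42% decrease: $22216.25297068125 × 0.58 = $12885.426722995125 ≈ $12,885.43.

$12,885.43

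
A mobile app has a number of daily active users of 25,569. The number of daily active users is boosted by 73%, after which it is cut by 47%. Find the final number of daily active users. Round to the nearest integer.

Each change multiplies by a factor: 1.73 × 0.53 = 0.9169.
25,569 × 0.9169 = 23444.2161 ≈ 23,444.

23,444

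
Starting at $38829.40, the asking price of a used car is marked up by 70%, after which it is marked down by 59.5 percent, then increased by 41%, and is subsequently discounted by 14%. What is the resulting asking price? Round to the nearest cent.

Each change multiplies by a factor: 1.7 × 0.405 × 1.41 × 0.86 = 0.8348751.
$38829.40 × 0.8348751 = $32417.69920794 ≈ $32417.70.

$32417.70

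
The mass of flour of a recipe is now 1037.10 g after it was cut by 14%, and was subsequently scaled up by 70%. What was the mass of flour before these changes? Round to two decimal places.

Undoing the 70% increase: 1037.10 ÷ 1.7 ≈ 610.058824.
Undoing the 14% decrease: 610.058824 ÷ 0.86 ≈ 709.37 g.

709.37 g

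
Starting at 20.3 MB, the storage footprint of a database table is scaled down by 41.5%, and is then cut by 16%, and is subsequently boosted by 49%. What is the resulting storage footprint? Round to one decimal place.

14.9 MB

Each change multiplies by a factor: 0.585 × 0.84 × 1.49 = 0.732186.
20.3 × 0.732186 = 14.8633758 ≈ 14.9.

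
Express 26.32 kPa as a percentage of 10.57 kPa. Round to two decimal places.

249.01%

26.32 kPa ÷ 10.57 kPa ≈ 249.01%.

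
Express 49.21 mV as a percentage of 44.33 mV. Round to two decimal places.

49.21 mV ÷ 44.33 mV ≈ 111.01%.

111.01%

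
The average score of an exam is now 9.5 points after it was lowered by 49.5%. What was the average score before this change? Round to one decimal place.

18.8 points

The overall multiplier applied was 0.505.
So the original average score was 9.5 ÷ 0.505 ≈ 18.8 points.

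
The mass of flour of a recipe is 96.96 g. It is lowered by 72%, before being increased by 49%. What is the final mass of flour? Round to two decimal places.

Each change multiplies by a factor: 0.28 × 1.49 = 0.4172.
96.96 × 0.4172 = 40.451712 ≈ 40.45.

40.45 g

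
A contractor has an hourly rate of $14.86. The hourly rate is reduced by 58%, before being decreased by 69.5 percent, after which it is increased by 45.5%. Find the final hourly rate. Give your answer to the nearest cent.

Apply the 58% decrease: $14.86 × 0.42 = $6.2412.
Apply the 69.5% decrease: $6.2412 × 0.305 = $1.903566.
45.5% increase: $1.903566 × 1.455 = $2.76968853 ≈ $2.77.

$2.77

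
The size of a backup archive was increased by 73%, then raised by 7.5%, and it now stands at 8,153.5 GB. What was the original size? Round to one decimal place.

The overall multiplier applied was 1.73 × 1.075 = 1.85975.
So the original size was 8,153.5 ÷ 1.85975 ≈ 4,384.2 GB.

4,384.2 GB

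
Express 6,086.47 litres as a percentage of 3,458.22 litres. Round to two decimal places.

176.00%

6,086.47 litres ÷ 3,458.22 litres ≈ 176.00%.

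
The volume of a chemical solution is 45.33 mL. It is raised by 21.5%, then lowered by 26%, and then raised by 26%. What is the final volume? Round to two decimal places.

21.5% increase: 45.33 × 1.215 = 55.07595.
Apply the 26% decrease: 55.07595 × 0.74 = 40.756203.
Apply the 26% increase: 40.756203 × 1.26 = 51.35281578 ≈ 51.35.

51.35 mL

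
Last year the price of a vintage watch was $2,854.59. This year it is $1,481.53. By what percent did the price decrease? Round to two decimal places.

Change: $1,481.53 − $2,854.59 = -$1,373.06.
Relative to the original: -$1,373.06 ÷ $2,854.59 ≈ -48.10%.
So the price decreased by 48.10%.

48.10%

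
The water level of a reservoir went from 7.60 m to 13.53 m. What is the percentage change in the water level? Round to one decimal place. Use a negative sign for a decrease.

Change: 13.53 − 7.60 = 5.93.
Relative to the original: 5.93 ÷ 7.60 ≈ 78.0%.

78.0%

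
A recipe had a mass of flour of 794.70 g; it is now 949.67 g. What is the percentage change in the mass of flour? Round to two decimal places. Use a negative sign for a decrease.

Change: 949.67 − 794.70 = 154.97.
Relative to the original: 154.97 ÷ 794.70 ≈ 19.50%.

19.50%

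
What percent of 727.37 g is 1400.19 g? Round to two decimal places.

192.50%

1400.19 g ÷ 727.37 g ≈ 192.50%.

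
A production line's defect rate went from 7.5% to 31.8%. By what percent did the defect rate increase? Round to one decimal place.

324.0%

The change is 31.8 − 7.5 = 24.3 percentage points.
Relative to the original 7.5%, that is 24.3 ÷ 7.5 = 324.0%.
So the defect rate rose by 324.0%.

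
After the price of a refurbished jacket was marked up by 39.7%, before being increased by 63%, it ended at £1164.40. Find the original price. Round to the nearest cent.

The overall multiplier applied was 1.397 × 1.63 = 2.27711.
So the original price was £1164.40 ÷ 2.27711 ≈ £511.35.

£511.35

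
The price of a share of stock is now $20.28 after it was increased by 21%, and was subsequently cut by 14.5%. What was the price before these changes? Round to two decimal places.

$19.60

Undoing the 14.5% decrease: $20.28 ÷ 0.855 ≈ $23.719298.
Undoing the 21% increase: $23.719298 ÷ 1.21 ≈ $19.60.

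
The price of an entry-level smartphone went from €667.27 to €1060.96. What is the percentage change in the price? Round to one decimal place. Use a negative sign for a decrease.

Change: €1060.96 − €667.27 = €393.69.
Relative to the original: €393.69 ÷ €667.27 ≈ 59.0%.

59.0%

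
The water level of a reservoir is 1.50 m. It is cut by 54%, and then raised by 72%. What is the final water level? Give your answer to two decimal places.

1.19 m

54% decrease: 1.50 × 0.46 = 0.69.
72% increase: 0.69 × 1.72 = 1.1868 ≈ 1.19.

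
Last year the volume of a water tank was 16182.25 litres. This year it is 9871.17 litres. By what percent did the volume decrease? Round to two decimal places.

Change: 9871.17 − 16182.25 = -6311.08.
Relative to the original: -6311.08 ÷ 16182.25 ≈ -39.00%.
So the volume decreased by 39.00%.

39.00%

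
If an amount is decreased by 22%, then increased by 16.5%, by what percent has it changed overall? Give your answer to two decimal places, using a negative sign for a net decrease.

-9.13%

The combined multiplier is 0.78 × 1.165 = 0.9087.
That corresponds to a decrease of 9.13%.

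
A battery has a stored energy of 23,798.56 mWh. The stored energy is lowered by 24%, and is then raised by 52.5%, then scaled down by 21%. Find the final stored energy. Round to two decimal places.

21,790.20 mWh

Each change multiplies by a factor: 0.76 × 1.525 × 0.79 = 0.91561.
23,798.56 × 0.91561 = 21790.1995216 ≈ 21,790.20.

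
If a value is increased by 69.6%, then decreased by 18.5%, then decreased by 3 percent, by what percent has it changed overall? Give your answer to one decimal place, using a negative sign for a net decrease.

A 69.6% increase multiplies by 1.696.
Then an 18.5% decrease: 1.696 × 0.815 = 1.38224.
Then a 3% decrease: 1.38224 × 0.97 = 1.3407728.
Overall factor 1.3407728, i.e. 34.1%.

34.1%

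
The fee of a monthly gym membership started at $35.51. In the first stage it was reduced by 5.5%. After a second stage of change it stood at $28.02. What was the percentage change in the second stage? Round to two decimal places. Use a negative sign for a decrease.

After the first stage: $35.51 × 0.945 = $33.55695.
Second-stage multiplier: $28.02 ÷ $33.55695 ≈ 0.834998.
That is a change of -16.50%.

-16.50%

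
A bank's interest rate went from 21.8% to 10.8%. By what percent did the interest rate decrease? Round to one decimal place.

50.5%

The change is 10.8 − 21.8 = -11.0 percentage points.
Relative to the original 21.8%, that is -11.0 ÷ 21.8 ≈ -50.5%.
So the interest rate fell by 50.5%.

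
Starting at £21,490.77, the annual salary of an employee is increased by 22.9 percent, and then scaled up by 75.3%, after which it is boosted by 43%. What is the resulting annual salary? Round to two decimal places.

After the 22.9% increase: £21,490.77 × 1.229 = £26412.15633.
75.3% increase: £26412.15633 × 1.753 = £46300.51004649.
Apply the 43% increase: £46300.51004649 × 1.43 = £66209.7293664807 ≈ £66,209.73.

£66,209.73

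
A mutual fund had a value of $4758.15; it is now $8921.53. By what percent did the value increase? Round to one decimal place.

87.5%

Change: $8921.53 − $4758.15 = $4163.38.
Relative to the original: $4163.38 ÷ $4758.15 ≈ 87.5%.
So the value increased by 87.5%.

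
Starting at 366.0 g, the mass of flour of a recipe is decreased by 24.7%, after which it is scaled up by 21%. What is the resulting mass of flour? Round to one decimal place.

333.5 g

After the 24.7% decrease: 366.0 × 0.753 = 275.598.
Apply the 21% increase: 275.598 × 1.21 = 333.47358 ≈ 333.5.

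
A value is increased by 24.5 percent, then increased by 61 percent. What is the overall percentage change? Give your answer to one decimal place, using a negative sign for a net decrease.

A 24.5% increase multiplies by 1.245.
Then a 61% increase: 1.245 × 1.61 = 2.00445.
Overall factor 2.00445, i.e. 100.4%.

100.4%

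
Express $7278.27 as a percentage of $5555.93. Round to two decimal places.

131.00%

$7278.27 ÷ $5555.93 ≈ 131.00%.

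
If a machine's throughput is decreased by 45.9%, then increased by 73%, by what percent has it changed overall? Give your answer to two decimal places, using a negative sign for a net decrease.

-6.41%

A 45.9% decrease multiplies by 0.541.
Then a 73% increase: 0.541 × 1.73 = 0.93593.
Overall factor 0.93593, i.e. -6.41%.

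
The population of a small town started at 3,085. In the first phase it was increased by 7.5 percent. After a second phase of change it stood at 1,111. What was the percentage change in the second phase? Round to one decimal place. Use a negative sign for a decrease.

-66.5%

After the first phase: 3,085 × 1.075 = 3316.375.
Second-phase multiplier: 1,111 ÷ 3316.375 ≈ 0.335.
That is a change of -66.5%.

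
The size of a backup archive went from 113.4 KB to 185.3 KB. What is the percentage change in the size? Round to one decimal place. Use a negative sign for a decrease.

63.4%

Change: 185.3 − 113.4 = 71.9.
Relative to the original: 71.9 ÷ 113.4 ≈ 63.4%.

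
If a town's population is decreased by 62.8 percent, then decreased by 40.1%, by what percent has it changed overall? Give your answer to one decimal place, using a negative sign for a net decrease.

-77.7%

A 62.8% decrease multiplies by 0.372.
Then a 40.1% decrease: 0.372 × 0.599 = 0.222828.
Overall factor 0.222828, i.e. -77.7%.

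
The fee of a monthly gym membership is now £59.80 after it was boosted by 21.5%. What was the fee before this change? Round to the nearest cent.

£49.22

The overall multiplier applied was 1.215.
So the original fee was £59.80 ÷ 1.215 ≈ £49.22.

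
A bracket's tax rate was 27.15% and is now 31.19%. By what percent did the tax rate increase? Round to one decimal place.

14.9%

The change is 31.19 − 27.15 = 4.04 percentage points.
Relative to the original 27.15%, that is 4.04 ÷ 27.15 ≈ 14.9%.
So the tax rate rose by 14.9%.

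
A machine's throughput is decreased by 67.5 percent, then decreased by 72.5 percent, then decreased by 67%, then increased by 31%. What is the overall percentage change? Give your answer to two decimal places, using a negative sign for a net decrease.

-96.14%

A 67.5% decrease multiplies by 0.325.
Then a 72.5% decrease: 0.325 × 0.275 = 0.089375.
Then a 67% decrease: 0.089375 × 0.33 = 0.02949375.
Then a 31% increase: 0.02949375 × 1.31 = 0.0386368125.
Overall factor 0.0386368125, i.e. -96.14%.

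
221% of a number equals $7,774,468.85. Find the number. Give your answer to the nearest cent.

$3,517,859.21

$7,774,468.85 ÷ 2.21 ≈ $3,517,859.21.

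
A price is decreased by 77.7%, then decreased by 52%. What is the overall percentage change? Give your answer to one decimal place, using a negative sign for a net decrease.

-89.3%

The combined multiplier is 0.223 × 0.48 = 0.10704.
That corresponds to a decrease of 89.3%.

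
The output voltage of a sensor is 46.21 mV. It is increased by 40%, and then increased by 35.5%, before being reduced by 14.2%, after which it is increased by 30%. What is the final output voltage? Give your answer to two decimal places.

97.78 mV

After the 40% increase: 46.21 × 1.4 = 64.694.
After the 35.5% increase: 64.694 × 1.355 = 87.66037.
14.2% decrease: 87.66037 × 0.858 = 75.21259746.
30% increase: 75.21259746 × 1.3 = 97.776376698 ≈ 97.78.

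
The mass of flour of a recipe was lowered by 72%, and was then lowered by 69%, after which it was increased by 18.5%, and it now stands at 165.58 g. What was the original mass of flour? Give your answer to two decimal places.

1,609.79 g

Undoing the 18.5% increase: 165.58 ÷ 1.185 ≈ 139.729958.
Undoing the 69% decrease: 139.729958 ÷ 0.31 = 450.7418.
Undoing the 72% decrease: 450.7418 ÷ 0.28 ≈ 1,609.79 g.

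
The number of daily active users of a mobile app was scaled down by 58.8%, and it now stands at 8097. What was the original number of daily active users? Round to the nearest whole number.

19653

The overall multiplier applied was 0.412.
So the original number of daily active users was 8097 ÷ 0.412 ≈ 19653.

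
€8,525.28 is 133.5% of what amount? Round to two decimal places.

€8,525.28 ÷ 1.335 ≈ €6,385.98.

€6,385.98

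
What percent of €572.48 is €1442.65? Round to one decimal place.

252.0%

€1442.65 ÷ €572.48 ≈ 252.0%.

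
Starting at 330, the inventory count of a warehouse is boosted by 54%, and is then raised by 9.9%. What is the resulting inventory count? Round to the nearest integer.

559

54% increase: 330 × 1.54 = 508.2.
Apply the 9.9% increase: 508.2 × 1.099 = 558.5118 ≈ 559.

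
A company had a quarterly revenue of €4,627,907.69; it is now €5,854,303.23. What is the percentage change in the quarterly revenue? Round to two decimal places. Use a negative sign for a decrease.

Change: €5,854,303.23 − €4,627,907.69 = €1,226,395.54.
Relative to the original: €1,226,395.54 ÷ €4,627,907.69 ≈ 26.50%.

26.50%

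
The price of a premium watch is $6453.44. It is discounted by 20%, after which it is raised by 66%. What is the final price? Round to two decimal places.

After the 20% decrease: $6453.44 × 0.8 = $5162.752.
Apply the 66% increase: $5162.752 × 1.66 = $8570.16832 ≈ $8570.17.

$8570.17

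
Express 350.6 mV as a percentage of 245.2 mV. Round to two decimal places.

350.6 mV ÷ 245.2 mV ≈ 142.99%.

142.99%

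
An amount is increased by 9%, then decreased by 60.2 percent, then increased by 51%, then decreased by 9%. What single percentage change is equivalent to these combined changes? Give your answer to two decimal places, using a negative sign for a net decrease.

-40.39%

A 9% increase multiplies by 1.09.
Then a 60.2% decrease: 1.09 × 0.398 = 0.43382.
Then a 51% increase: 0.43382 × 1.51 = 0.6550682.
Then a 9% decrease: 0.6550682 × 0.91 = 0.596112062.
Overall factor 0.596112062, i.e. -40.39%.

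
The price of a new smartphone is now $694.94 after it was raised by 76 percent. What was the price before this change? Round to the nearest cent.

$394.85

The overall multiplier applied was 1.76.
So the original price was $694.94 ÷ 1.76 ≈ $394.85.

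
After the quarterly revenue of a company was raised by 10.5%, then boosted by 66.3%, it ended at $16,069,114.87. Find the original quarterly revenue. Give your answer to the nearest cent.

Undoing the 66.3% increase: $16,069,114.87 ÷ 1.663 ≈ $9662726.921227.
Undoing the 10.5% increase: $9662726.921227 ÷ 1.105 ≈ $8,744,549.25.

$8,744,549.25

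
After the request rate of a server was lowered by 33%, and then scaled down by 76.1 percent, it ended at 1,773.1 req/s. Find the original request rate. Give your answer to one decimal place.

11,072.9 req/s

The overall multiplier applied was 0.67 × 0.239 = 0.16013.
So the original request rate was 1,773.1 ÷ 0.16013 ≈ 11,072.9 req/s.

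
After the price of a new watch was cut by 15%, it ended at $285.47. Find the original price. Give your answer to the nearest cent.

The overall multiplier applied was 0.85.
So the original price was $285.47 ÷ 0.85 ≈ $335.85.

$335.85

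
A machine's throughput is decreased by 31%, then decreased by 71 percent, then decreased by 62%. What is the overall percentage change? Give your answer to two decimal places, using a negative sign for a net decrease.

A 31% decrease multiplies by 0.69.
Then a 71% decrease: 0.69 × 0.29 = 0.2001.
Then a 62% decrease: 0.2001 × 0.38 = 0.076038.
Overall factor 0.076038, i.e. -92.40%.

-92.40%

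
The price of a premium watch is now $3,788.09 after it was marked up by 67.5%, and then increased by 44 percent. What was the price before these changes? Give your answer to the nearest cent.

The overall multiplier applied was 1.675 × 1.44 = 2.412.
So the original price was $3,788.09 ÷ 2.412 ≈ $1,570.52.

$1,570.52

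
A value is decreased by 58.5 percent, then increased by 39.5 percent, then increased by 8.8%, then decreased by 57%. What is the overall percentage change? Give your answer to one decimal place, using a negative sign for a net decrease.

The combined multiplier is 0.415 × 1.395 × 1.088 × 0.43 = 0.270844272.
That corresponds to a decrease of 72.9%.

-72.9%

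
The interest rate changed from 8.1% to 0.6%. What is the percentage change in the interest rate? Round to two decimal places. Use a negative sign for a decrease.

-92.59%

The change is 0.6 − 8.1 = -7.5 percentage points.
Relative to the original 8.1%, that is -7.5 ÷ 8.1 ≈ -92.59%.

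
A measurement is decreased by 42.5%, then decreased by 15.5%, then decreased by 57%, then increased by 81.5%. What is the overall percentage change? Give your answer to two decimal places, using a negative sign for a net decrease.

A 42.5% decrease multiplies by 0.575.
Then a 15.5% decrease: 0.575 × 0.845 = 0.485875.
Then a 57% decrease: 0.485875 × 0.43 = 0.20892625.
Then an 81.5% increase: 0.20892625 × 1.815 = 0.37920114375.
Overall factor 0.37920114375, i.e. -62.08%.

-62.08%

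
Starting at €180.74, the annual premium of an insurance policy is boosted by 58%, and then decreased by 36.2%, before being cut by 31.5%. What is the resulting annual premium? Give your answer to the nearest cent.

€124.80

Each change multiplies by a factor: 1.58 × 0.638 × 0.685 = 0.6905074.
€180.74 × 0.6905074 = €124.802307476 ≈ €124.80.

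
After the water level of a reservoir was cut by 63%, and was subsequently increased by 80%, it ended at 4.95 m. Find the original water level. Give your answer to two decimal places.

7.43 m

Undoing the 80% increase: 4.95 ÷ 1.8 = 2.75.
Undoing the 63% decrease: 2.75 ÷ 0.37 ≈ 7.43 m.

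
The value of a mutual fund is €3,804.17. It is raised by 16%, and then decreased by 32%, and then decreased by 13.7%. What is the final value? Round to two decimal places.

After the 16% increase: €3,804.17 × 1.16 = €4412.8372.
Apply the 32% decrease: €4412.8372 × 0.68 = €3000.729296.
13.7% decrease: €3000.729296 × 0.863 = €2589.629382448 ≈ €2,589.63.

€2,589.63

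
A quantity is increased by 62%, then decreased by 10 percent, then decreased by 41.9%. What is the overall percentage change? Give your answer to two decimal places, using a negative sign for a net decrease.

-15.29%

The combined multiplier is 1.62 × 0.9 × 0.581 = 0.847098.
That corresponds to a decrease of 15.29%.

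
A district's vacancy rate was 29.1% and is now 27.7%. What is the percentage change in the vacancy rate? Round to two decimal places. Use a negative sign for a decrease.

The change is 27.7 − 29.1 = -1.4 percentage points.
Relative to the original 29.1%, that is -1.4 ÷ 29.1 ≈ -4.81%.

-4.81%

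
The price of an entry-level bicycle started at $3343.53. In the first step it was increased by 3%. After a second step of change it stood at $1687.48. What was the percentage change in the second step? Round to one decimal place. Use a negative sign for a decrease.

After the first step: $3343.53 × 1.03 = $3443.8359.
Second-step multiplier: $1687.48 ÷ $3443.8359 ≈ 0.49.
That is a change of -51.0%.

-51.0%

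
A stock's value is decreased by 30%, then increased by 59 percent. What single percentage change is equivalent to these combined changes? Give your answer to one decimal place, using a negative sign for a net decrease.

11.3%

A 30% decrease multiplies by 0.7.
Then a 59% increase: 0.7 × 1.59 = 1.113.
Overall factor 1.113, i.e. 11.3%.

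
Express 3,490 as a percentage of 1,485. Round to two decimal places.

3,490 ÷ 1,485 ≈ 235.02%.

235.02%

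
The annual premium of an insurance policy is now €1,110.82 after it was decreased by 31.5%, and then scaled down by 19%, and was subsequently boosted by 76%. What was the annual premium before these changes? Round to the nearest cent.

€1,137.51

Undoing the 76% increase: €1,110.82 ÷ 1.76 ≈ €631.147727.
Undoing the 19% decrease: €631.147727 ÷ 0.81 ≈ €779.194725.
Undoing the 31.5% decrease: €779.194725 ÷ 0.685 ≈ €1,137.51.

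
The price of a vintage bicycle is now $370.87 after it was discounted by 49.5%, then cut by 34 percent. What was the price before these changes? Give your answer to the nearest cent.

The overall multiplier applied was 0.505 × 0.66 = 0.3333.
So the original price was $370.87 ÷ 0.3333 ≈ $1112.72.

$1112.72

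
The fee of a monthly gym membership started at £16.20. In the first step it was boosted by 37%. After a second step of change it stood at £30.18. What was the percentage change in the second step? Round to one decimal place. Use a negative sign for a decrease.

After the first step: £16.20 × 1.37 = £22.194.
Second-step multiplier: £30.18 ÷ £22.194 ≈ 1.35983.
That is a change of 36.0%.

36.0%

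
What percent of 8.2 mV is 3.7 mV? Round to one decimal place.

3.7 mV ÷ 8.2 mV ≈ 45.1%.

45.1%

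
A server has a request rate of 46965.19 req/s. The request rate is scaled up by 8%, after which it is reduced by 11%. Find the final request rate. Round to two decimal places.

45142.94 req/s

After the 8% increase: 46965.19 × 1.08 = 50722.4052.
Apply the 11% decrease: 50722.4052 × 0.89 = 45142.940628 ≈ 45142.94.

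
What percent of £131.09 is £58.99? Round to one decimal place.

£58.99 ÷ £131.09 ≈ 45.0%.

45.0%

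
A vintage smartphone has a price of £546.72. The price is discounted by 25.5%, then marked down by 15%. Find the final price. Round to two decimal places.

Apply the 25.5% decrease: £546.72 × 0.745 = £407.3064.
15% decrease: £407.3064 × 0.85 = £346.21044 ≈ £346.21.

£346.21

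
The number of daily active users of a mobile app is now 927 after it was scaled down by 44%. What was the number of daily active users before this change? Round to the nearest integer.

The overall multiplier applied was 0.56.
So the original number of daily active users was 927 ÷ 0.56 ≈ 1,655.

1,655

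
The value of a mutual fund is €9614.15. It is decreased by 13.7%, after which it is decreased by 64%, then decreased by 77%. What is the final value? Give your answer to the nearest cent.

€686.99

Apply the 13.7% decrease: €9614.15 × 0.863 = €8297.01145.
After the 64% decrease: €8297.01145 × 0.36 = €2986.924122.
77% decrease: €2986.924122 × 0.23 = €686.99254806 ≈ €686.99.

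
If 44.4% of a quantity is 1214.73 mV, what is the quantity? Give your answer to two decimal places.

2735.88 mV

1214.73 mV ÷ 0.444 ≈ 2735.88 mV.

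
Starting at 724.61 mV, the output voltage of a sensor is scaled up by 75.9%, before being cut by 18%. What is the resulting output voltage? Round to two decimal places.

1045.16 mV

Each change multiplies by a factor: 1.759 × 0.82 = 1.44238.
724.61 × 1.44238 = 1045.1629718 ≈ 1045.16.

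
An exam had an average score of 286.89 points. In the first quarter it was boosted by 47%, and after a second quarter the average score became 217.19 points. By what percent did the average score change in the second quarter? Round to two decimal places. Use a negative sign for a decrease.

After the first quarter: 286.89 × 1.47 = 421.7283.
Second-quarter multiplier: 217.19 ÷ 421.7283 ≈ 0.515.
That is a change of -48.50%.

-48.50%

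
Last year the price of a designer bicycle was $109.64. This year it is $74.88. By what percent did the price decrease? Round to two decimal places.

Change: $74.88 − $109.64 = -$34.76.
Relative to the original: -$34.76 ÷ $109.64 ≈ -31.70%.
So the price decreased by 31.70%.

31.70%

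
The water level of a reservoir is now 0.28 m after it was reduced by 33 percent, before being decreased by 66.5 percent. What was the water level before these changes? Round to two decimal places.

1.25 m

Undoing the 66.5% decrease: 0.28 ÷ 0.335 ≈ 0.835821.
Undoing the 33% decrease: 0.835821 ÷ 0.67 ≈ 1.25 m.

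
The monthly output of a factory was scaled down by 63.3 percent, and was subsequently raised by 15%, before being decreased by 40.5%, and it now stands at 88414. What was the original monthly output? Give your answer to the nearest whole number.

The overall multiplier applied was 0.367 × 1.15 × 0.595 = 0.25111975.
So the original monthly output was 88414 ÷ 0.25111975 ≈ 352079.

352079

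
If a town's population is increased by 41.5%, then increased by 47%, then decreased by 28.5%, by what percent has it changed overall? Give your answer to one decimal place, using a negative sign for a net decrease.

The combined multiplier is 1.415 × 1.47 × 0.715 = 1.48723575.
That corresponds to an increase of 48.7%.

48.7%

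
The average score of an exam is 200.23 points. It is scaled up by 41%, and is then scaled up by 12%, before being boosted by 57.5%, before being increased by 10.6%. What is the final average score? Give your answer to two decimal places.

41% increase: 200.23 × 1.41 = 282.3243.
Apply the 12% increase: 282.3243 × 1.12 = 316.203216.
After the 57.5% increase: 316.203216 × 1.575 = 498.0200652.
10.6% increase: 498.0200652 × 1.106 = 550.8101921112 ≈ 550.81.

550.81 points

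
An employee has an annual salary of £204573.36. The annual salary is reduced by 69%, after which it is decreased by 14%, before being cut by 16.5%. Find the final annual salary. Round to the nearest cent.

£45540.28

Each change multiplies by a factor: 0.31 × 0.86 × 0.835 = 0.222611.
£204573.36 × 0.222611 = £45540.28024296 ≈ £45540.28.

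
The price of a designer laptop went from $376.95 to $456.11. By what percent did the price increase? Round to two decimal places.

21.00%

Change: $456.11 − $376.95 = $79.16.
Relative to the original: $79.16 ÷ $376.95 ≈ 21.00%.
So the price increased by 21.00%.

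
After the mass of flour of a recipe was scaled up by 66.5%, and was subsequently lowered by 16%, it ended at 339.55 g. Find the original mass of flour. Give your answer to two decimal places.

242.78 g

Undoing the 16% decrease: 339.55 ÷ 0.84 ≈ 404.22619.
Undoing the 66.5% increase: 404.22619 ÷ 1.665 ≈ 242.78 g.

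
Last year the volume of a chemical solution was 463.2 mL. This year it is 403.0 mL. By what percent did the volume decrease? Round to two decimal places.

Change: 403.0 − 463.2 = -60.2.
Relative to the original: -60.2 ÷ 463.2 ≈ -13.00%.
So the volume decreased by 13.00%.

13.00%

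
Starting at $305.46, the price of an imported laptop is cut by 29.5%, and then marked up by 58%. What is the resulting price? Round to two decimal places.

29.5% decrease: $305.46 × 0.705 = $215.3493.
After the 58% increase: $215.3493 × 1.58 = $340.251894 ≈ $340.25.

$340.25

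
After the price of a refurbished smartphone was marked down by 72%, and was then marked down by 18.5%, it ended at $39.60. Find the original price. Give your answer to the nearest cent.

The overall multiplier applied was 0.28 × 0.815 = 0.2282.
So the original price was $39.60 ÷ 0.2282 ≈ $173.53.

$173.53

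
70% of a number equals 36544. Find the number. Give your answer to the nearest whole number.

52206

36544 ÷ 0.7 ≈ 52206.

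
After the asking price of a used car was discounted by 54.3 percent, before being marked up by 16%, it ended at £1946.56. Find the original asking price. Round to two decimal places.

£3671.92

The overall multiplier applied was 0.457 × 1.16 = 0.53012.
So the original asking price was £1946.56 ÷ 0.53012 ≈ £3671.92.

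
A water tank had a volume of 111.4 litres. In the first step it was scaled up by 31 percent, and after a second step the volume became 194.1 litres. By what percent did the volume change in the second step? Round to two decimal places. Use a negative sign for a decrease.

After the first step: 111.4 × 1.31 = 145.934.
Second-step multiplier: 194.1 ÷ 145.934 ≈ 1.330053.
That is a change of 33.01%.

33.01%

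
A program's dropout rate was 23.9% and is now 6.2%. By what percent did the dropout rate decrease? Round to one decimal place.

74.1%

The change is 6.2 − 23.9 = -17.7 percentage points.
Relative to the original 23.9%, that is -17.7 ÷ 23.9 ≈ -74.1%.
So the dropout rate fell by 74.1%.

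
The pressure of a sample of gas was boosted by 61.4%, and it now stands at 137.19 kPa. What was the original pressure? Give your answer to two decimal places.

The overall multiplier applied was 1.614.
So the original pressure was 137.19 ÷ 1.614 = 85.00 kPa.

85.00 kPa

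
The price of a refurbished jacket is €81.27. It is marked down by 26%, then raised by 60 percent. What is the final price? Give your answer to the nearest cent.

26% decrease: €81.27 × 0.74 = €60.1398.
60% increase: €60.1398 × 1.6 = €96.22368 ≈ €96.22.

€96.22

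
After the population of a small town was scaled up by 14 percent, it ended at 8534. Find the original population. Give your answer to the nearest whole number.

7486

The overall multiplier applied was 1.14.
So the original population was 8534 ÷ 1.14 ≈ 7486.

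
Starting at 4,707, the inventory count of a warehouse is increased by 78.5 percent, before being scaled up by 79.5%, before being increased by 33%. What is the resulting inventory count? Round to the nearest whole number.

Each change multiplies by a factor: 1.785 × 1.795 × 1.33 = 4.26141975.
4,707 × 4.26141975 = 20058.50276325 ≈ 20,059.

20,059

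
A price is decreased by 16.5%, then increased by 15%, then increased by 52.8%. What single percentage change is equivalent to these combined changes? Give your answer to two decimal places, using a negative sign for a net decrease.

The combined multiplier is 0.835 × 1.15 × 1.528 = 1.467262.
That corresponds to an increase of 46.73%.

46.73%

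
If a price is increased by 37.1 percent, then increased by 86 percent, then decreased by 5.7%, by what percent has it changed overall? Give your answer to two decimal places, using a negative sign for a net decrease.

140.47%

The combined multiplier is 1.371 × 1.86 × 0.943 = 2.40470658.
That corresponds to an increase of 140.47%.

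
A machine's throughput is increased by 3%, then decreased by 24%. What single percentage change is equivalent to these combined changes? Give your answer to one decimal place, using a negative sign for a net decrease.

-21.7%

A 3% increase multiplies by 1.03.
Then a 24% decrease: 1.03 × 0.76 = 0.7828.
Overall factor 0.7828, i.e. -21.7%.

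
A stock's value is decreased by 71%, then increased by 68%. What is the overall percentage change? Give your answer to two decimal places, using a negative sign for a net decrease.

-51.28%

The combined multiplier is 0.29 × 1.68 = 0.4872.
That corresponds to a decrease of 51.28%.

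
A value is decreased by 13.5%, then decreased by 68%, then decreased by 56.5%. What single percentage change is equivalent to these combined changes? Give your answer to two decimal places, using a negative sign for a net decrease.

-87.96%

A 13.5% decrease multiplies by 0.865.
Then a 68% decrease: 0.865 × 0.32 = 0.2768.
Then a 56.5% decrease: 0.2768 × 0.435 = 0.120408.
Overall factor 0.120408, i.e. -87.96%.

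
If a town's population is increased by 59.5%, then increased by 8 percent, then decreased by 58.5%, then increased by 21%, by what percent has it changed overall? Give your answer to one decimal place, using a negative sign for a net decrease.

-13.5%

A 59.5% increase multiplies by 1.595.
Then an 8% increase: 1.595 × 1.08 = 1.7226.
Then a 58.5% decrease: 1.7226 × 0.415 = 0.714879.
Then a 21% increase: 0.714879 × 1.21 = 0.86500359.
Overall factor 0.86500359, i.e. -13.5%.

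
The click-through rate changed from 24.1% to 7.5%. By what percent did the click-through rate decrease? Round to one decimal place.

68.9%

The change is 7.5 − 24.1 = -16.6 percentage points.
Relative to the original 24.1%, that is -16.6 ÷ 24.1 ≈ -68.9%.
So the click-through rate fell by 68.9%.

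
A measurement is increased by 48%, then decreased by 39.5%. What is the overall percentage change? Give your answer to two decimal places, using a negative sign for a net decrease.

-10.46%

A 48% increase multiplies by 1.48.
Then a 39.5% decrease: 1.48 × 0.605 = 0.8954.
Overall factor 0.8954, i.e. -10.46%.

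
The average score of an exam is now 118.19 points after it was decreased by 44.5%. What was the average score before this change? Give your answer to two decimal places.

The overall multiplier applied was 0.555.
So the original average score was 118.19 ÷ 0.555 ≈ 212.95 points.

212.95 points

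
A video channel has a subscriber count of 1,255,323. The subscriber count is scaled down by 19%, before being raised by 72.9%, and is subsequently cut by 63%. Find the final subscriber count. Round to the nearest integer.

650,485

Apply the 19% decrease: 1,255,323 × 0.81 = 1016811.63.
After the 72.9% increase: 1016811.63 × 1.729 = 1758067.30827.
63% decrease: 1758067.30827 × 0.37 = 650484.9040599 ≈ 650,485.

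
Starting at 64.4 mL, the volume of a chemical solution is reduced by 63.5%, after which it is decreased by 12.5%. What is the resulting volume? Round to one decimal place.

20.6 mL

After the 63.5% decrease: 64.4 × 0.365 = 23.506.
Apply the 12.5% decrease: 23.506 × 0.875 = 20.56775 ≈ 20.6.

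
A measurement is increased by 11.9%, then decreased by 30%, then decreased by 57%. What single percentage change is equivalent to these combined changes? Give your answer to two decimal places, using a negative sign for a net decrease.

The combined multiplier is 1.119 × 0.7 × 0.43 = 0.336819.
That corresponds to a decrease of 66.32%.

-66.32%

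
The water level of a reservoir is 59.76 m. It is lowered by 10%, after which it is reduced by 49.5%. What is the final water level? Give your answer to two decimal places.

After the 10% decrease: 59.76 × 0.9 = 53.784.
After the 49.5% decrease: 53.784 × 0.505 = 27.16092 ≈ 27.16.

27.16 m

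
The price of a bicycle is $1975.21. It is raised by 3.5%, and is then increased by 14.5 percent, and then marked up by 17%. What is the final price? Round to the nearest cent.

$2738.70

Each change multiplies by a factor: 1.035 × 1.145 × 1.17 = 1.38653775.
$1975.21 × 1.38653775 = $2738.7032291775 ≈ $2738.70.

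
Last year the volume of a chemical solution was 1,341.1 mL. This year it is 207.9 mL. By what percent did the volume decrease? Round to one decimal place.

Change: 207.9 − 1,341.1 = -1,133.2.
Relative to the original: -1,133.2 ÷ 1,341.1 ≈ -84.5%.
So the volume decreased by 84.5%.

84.5%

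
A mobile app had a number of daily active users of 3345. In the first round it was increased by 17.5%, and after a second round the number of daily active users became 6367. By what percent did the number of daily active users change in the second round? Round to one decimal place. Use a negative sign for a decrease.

62.0%

After the first round: 3345 × 1.175 = 3930.375.
Second-round multiplier: 6367 ÷ 3930.375 ≈ 1.61995.
That is a change of 62.0%.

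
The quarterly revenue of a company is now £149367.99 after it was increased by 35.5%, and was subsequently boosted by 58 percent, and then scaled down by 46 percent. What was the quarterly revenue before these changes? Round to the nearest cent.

£129201.45

Undoing the 46% decrease: £149367.99 ÷ 0.54 ≈ £276607.388889.
Undoing the 58% increase: £276607.388889 ÷ 1.58 ≈ £175067.967651.
Undoing the 35.5% increase: £175067.967651 ÷ 1.355 ≈ £129201.45.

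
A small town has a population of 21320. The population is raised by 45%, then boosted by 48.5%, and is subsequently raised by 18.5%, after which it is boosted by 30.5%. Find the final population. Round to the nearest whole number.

Each change multiplies by a factor: 1.45 × 1.485 × 1.185 × 1.305 = 3.32983963125.
21320 × 3.32983963125 = 70992.18093825 ≈ 70992.

70992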